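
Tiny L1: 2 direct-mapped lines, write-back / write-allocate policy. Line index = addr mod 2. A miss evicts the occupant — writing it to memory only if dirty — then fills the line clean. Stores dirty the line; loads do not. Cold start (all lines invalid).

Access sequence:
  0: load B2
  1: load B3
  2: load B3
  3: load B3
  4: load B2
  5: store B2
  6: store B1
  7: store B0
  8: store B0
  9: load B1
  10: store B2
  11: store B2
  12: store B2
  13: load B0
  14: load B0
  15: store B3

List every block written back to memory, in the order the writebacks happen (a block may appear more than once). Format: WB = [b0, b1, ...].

  0 | R B2 → L0 miss [-]
  1 | R B3 → L1 miss [-]
  2 | R B3 → L1 hit [-]
  3 | R B3 → L1 hit [-]
  4 | R B2 → L0 hit [-]
  5 | W B2 → L0 hit [D]
  6 | W B1 → L1 miss [D]
  7 | W B0 → L0 miss wb→B2 [D]
  8 | W B0 → L0 hit [D]
  9 | R B1 → L1 hit [D]
  10 | W B2 → L0 miss wb→B0 [D]
  11 | W B2 → L0 hit [D]
  12 | W B2 → L0 hit [D]
  13 | R B0 → L0 miss wb→B2 [-]
  14 | R B0 → L0 hit [-]
  15 | W B3 → L1 miss wb→B1 [D]

WB = [2, 0, 2, 1]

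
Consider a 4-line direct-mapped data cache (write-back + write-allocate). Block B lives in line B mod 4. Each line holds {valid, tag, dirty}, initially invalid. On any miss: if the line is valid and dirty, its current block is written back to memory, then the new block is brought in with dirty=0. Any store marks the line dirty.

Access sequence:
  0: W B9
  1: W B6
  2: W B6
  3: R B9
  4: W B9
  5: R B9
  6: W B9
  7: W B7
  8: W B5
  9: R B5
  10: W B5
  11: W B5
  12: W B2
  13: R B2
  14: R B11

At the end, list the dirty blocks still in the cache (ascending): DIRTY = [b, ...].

DIRTY = [2, 5]

  0 | W B9 → L1 miss [D]
  1 | W B6 → L2 miss [D]
  2 | W B6 → L2 hit [D]
  3 | R B9 → L1 hit [D]
  4 | W B9 → L1 hit [D]
  5 | R B9 → L1 hit [D]
  6 | W B9 → L1 hit [D]
  7 | W B7 → L3 miss [D]
  8 | W B5 → L1 miss wb→B9 [D]
  9 | R B5 → L1 hit [D]
  10 | W B5 → L1 hit [D]
  11 | W B5 → L1 hit [D]
  12 | W B2 → L2 miss wb→B6 [D]
  13 | R B2 → L2 hit [D]
  14 | R B11 → L3 miss wb→B7 [-]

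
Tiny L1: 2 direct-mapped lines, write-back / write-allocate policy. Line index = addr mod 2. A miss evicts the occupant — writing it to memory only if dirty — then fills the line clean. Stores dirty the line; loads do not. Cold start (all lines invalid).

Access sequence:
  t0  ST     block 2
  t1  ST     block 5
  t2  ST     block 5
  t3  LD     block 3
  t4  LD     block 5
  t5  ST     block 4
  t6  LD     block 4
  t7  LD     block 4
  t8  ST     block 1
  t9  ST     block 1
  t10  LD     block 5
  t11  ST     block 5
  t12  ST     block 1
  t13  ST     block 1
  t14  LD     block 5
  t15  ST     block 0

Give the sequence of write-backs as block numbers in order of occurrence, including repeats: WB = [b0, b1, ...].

0: W B2 -> L0 miss  d=D]
1: W B5 -> L1 miss  d=D]
2: W B5 -> L1 hit  d=D]
3: R B3 -> L1 miss wb->B5  d=-]
4: R B5 -> L1 miss  d=-]
5: W B4 -> L0 miss wb->B2  d=D]
6: R B4 -> L0 hit  d=D]
7: R B4 -> L0 hit  d=D]
8: W B1 -> L1 miss  d=D]
9: W B1 -> L1 hit  d=D]
10: R B5 -> L1 miss wb->B1  d=-]
11: W B5 -> L1 hit  d=D]
12: W B1 -> L1 miss wb->B5  d=D]
13: W B1 -> L1 hit  d=D]
14: R B5 -> L1 miss wb->B1  d=-]
15: W B0 -> L0 miss wb->B4  d=D]

WB = [5, 2, 1, 5, 1, 4]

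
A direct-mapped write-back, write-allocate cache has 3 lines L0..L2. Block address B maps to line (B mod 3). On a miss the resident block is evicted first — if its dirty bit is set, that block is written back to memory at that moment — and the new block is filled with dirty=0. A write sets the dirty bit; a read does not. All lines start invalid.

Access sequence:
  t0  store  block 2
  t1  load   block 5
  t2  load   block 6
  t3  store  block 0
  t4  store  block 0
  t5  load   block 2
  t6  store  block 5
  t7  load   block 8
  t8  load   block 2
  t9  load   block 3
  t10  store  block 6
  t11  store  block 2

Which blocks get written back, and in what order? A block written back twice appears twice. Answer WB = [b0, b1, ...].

WB = [2, 5, 0]

  0 | W B2 → L2 miss [D]
  1 | R B5 → L2 miss wb→B2 [-]
  2 | R B6 → L0 miss [-]
  3 | W B0 → L0 miss [D]
  4 | W B0 → L0 hit [D]
  5 | R B2 → L2 miss [-]
  6 | W B5 → L2 miss [D]
  7 | R B8 → L2 miss wb→B5 [-]
  8 | R B2 → L2 miss [-]
  9 | R B3 → L0 miss wb→B0 [-]
  10 | W B6 → L0 miss [D]
  11 | W B2 → L2 hit [D]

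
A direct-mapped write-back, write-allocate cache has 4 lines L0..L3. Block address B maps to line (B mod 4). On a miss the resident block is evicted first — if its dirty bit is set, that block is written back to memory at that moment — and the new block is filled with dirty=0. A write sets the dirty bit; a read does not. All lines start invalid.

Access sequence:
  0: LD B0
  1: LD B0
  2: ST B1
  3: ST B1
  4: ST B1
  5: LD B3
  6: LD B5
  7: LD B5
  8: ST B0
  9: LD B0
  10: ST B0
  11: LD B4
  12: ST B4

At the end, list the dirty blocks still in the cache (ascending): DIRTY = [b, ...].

DIRTY = [4]

0: R B0 → L0 miss [-]
1: R B0 → L0 hit [-]
2: W B1 → L1 miss [D]
3: W B1 → L1 hit [D]
4: W B1 → L1 hit [D]
5: R B3 → L3 miss [-]
6: R B5 → L1 miss wb→B1 [-]
7: R B5 → L1 hit [-]
8: W B0 → L0 hit [D]
9: R B0 → L0 hit [D]
10: W B0 → L0 hit [D]
11: R B4 → L0 miss wb→B0 [-]
12: W B4 → L0 hit [D]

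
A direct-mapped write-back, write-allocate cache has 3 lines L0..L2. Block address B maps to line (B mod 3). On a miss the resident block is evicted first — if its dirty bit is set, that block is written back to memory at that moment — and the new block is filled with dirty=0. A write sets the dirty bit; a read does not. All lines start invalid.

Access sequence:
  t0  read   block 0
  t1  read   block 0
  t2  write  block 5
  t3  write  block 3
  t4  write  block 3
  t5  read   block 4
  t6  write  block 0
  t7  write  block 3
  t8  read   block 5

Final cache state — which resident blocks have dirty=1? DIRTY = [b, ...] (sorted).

DIRTY = [3, 5]

0: R B0 → L0 miss [-]
1: R B0 → L0 hit [-]
2: W B5 → L2 miss [D]
3: W B3 → L0 miss [D]
4: W B3 → L0 hit [D]
5: R B4 → L1 miss [-]
6: W B0 → L0 miss wb→B3 [D]
7: W B3 → L0 miss wb→B0 [D]
8: R B5 → L2 hit [D]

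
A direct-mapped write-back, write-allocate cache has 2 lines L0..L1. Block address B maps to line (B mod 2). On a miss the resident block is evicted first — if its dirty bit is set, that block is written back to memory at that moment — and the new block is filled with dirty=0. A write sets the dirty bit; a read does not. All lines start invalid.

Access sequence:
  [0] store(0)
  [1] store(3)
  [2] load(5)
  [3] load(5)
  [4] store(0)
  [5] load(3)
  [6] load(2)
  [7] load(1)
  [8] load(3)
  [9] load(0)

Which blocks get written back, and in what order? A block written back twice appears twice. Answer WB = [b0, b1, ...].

  0 | W B0 → L0 miss [D]
  1 | W B3 → L1 miss [D]
  2 | R B5 → L1 miss wb→B3 [-]
  3 | R B5 → L1 hit [-]
  4 | W B0 → L0 hit [D]
  5 | R B3 → L1 miss [-]
  6 | R B2 → L0 miss wb→B0 [-]
  7 | R B1 → L1 miss [-]
  8 | R B3 → L1 miss [-]
  9 | R B0 → L0 miss [-]

WB = [3, 0]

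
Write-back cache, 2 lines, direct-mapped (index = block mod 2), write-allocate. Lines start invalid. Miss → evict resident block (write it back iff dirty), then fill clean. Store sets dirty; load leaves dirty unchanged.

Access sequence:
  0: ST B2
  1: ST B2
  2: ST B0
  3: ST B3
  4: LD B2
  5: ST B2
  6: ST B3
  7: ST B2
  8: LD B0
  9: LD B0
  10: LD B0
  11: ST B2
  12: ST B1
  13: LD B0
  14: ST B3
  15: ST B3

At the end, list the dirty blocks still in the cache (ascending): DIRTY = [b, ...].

DIRTY = [3]

0: W B2 -> L0 miss  d=D]
1: W B2 -> L0 hit  d=D]
2: W B0 -> L0 miss wb->B2  d=D]
3: W B3 -> L1 miss  d=D]
4: R B2 -> L0 miss wb->B0  d=-]
5: W B2 -> L0 hit  d=D]
6: W B3 -> L1 hit  d=D]
7: W B2 -> L0 hit  d=D]
8: R B0 -> L0 miss wb->B2  d=-]
9: R B0 -> L0 hit  d=-]
10: R B0 -> L0 hit  d=-]
11: W B2 -> L0 miss  d=D]
12: W B1 -> L1 miss wb->B3  d=D]
13: R B0 -> L0 miss wb->B2  d=-]
14: W B3 -> L1 miss wb->B1  d=D]
15: W B3 -> L1 hit  d=D]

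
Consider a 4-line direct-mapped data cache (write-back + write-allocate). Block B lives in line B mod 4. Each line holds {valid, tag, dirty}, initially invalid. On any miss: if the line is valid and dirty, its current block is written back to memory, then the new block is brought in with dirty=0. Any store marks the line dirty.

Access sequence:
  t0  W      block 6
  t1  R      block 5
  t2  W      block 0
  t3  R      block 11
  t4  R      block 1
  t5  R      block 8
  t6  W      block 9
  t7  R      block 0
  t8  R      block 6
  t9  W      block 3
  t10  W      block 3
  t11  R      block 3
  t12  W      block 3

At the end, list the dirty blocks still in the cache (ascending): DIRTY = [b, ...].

0: W B6 → L2 miss [D]
1: R B5 → L1 miss [-]
2: W B0 → L0 miss [D]
3: R B11 → L3 miss [-]
4: R B1 → L1 miss [-]
5: R B8 → L0 miss wb→B0 [-]
6: W B9 → L1 miss [D]
7: R B0 → L0 miss [-]
8: R B6 → L2 hit [D]
9: W B3 → L3 miss [D]
10: W B3 → L3 hit [D]
11: R B3 → L3 hit [D]
12: W B3 → L3 hit [D]

DIRTY = [3, 6, 9]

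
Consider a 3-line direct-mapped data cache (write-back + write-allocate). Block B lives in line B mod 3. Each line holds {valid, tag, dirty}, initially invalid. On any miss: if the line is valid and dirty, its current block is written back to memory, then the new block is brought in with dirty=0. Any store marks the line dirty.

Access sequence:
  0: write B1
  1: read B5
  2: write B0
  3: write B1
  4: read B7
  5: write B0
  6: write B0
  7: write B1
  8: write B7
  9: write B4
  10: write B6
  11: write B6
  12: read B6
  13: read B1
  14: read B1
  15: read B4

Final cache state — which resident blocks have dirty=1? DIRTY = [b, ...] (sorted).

DIRTY = [6]

  0 | W B1 → L1 miss [D]
  1 | R B5 → L2 miss [-]
  2 | W B0 → L0 miss [D]
  3 | W B1 → L1 hit [D]
  4 | R B7 → L1 miss wb→B1 [-]
  5 | W B0 → L0 hit [D]
  6 | W B0 → L0 hit [D]
  7 | W B1 → L1 miss [D]
  8 | W B7 → L1 miss wb→B1 [D]
  9 | W B4 → L1 miss wb→B7 [D]
  10 | W B6 → L0 miss wb→B0 [D]
  11 | W B6 → L0 hit [D]
  12 | R B6 → L0 hit [D]
  13 | R B1 → L1 miss wb→B4 [-]
  14 | R B1 → L1 hit [-]
  15 | R B4 → L1 miss [-]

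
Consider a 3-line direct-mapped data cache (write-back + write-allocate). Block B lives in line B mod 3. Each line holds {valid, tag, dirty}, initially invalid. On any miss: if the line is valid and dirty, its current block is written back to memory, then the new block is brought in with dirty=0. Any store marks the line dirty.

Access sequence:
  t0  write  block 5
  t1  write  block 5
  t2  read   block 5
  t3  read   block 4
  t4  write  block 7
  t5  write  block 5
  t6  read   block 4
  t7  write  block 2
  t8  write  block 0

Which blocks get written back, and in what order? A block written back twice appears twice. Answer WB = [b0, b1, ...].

WB = [7, 5]

0: W B5 → L2 miss [D]
1: W B5 → L2 hit [D]
2: R B5 → L2 hit [D]
3: R B4 → L1 miss [-]
4: W B7 → L1 miss [D]
5: W B5 → L2 hit [D]
6: R B4 → L1 miss wb→B7 [-]
7: W B2 → L2 miss wb→B5 [D]
8: W B0 → L0 miss [D]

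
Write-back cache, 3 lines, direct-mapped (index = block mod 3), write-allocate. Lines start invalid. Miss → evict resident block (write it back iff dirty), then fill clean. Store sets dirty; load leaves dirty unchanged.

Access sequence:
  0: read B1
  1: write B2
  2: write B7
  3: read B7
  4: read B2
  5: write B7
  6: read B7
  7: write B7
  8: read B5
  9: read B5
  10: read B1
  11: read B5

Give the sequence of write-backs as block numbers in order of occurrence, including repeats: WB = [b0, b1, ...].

WB = [2, 7]

0: R B1 -> L1 miss  d=-]
1: W B2 -> L2 miss  d=D]
2: W B7 -> L1 miss  d=D]
3: R B7 -> L1 hit  d=D]
4: R B2 -> L2 hit  d=D]
5: W B7 -> L1 hit  d=D]
6: R B7 -> L1 hit  d=D]
7: W B7 -> L1 hit  d=D]
8: R B5 -> L2 miss wb->B2  d=-]
9: R B5 -> L2 hit  d=-]
10: R B1 -> L1 miss wb->B7  d=-]
11: R B5 -> L2 hit  d=-]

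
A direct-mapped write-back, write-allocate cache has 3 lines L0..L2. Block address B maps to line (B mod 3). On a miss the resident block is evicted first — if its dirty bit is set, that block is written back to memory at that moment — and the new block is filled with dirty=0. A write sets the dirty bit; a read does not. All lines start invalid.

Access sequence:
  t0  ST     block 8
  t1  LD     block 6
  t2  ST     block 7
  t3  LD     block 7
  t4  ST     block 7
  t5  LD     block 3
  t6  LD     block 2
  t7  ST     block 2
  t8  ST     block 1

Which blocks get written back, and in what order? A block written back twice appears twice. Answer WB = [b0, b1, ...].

0: W B8 -> L2 miss  d=D]
1: R B6 -> L0 miss  d=-]
2: W B7 -> L1 miss  d=D]
3: R B7 -> L1 hit  d=D]
4: W B7 -> L1 hit  d=D]
5: R B3 -> L0 miss  d=-]
6: R B2 -> L2 miss wb->B8  d=-]
7: W B2 -> L2 hit  d=D]
8: W B1 -> L1 miss wb->B7  d=D]

WB = [8, 7]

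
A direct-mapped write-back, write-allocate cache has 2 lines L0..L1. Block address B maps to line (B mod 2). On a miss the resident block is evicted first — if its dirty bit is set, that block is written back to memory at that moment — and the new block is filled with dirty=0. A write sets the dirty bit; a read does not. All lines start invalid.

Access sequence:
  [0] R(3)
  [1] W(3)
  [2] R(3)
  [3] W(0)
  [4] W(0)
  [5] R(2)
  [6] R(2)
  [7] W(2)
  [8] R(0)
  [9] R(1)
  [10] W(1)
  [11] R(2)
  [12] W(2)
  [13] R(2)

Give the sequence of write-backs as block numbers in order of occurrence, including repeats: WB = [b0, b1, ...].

WB = [0, 2, 3]

  0 | R B3 → L1 miss [-]
  1 | W B3 → L1 hit [D]
  2 | R B3 → L1 hit [D]
  3 | W B0 → L0 miss [D]
  4 | W B0 → L0 hit [D]
  5 | R B2 → L0 miss wb→B0 [-]
  6 | R B2 → L0 hit [-]
  7 | W B2 → L0 hit [D]
  8 | R B0 → L0 miss wb→B2 [-]
  9 | R B1 → L1 miss wb→B3 [-]
  10 | W B1 → L1 hit [D]
  11 | R B2 → L0 miss [-]
  12 | W B2 → L0 hit [D]
  13 | R B2 → L0 hit [D]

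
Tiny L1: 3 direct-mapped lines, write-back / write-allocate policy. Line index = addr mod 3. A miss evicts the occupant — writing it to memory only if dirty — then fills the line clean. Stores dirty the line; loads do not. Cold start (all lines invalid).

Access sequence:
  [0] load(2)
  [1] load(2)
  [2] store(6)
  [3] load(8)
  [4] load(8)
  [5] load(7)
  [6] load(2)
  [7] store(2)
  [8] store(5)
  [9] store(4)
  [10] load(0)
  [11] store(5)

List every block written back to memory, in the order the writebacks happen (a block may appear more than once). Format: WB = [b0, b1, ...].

WB = [2, 6]

  0 | R B2 → L2 miss [-]
  1 | R B2 → L2 hit [-]
  2 | W B6 → L0 miss [D]
  3 | R B8 → L2 miss [-]
  4 | R B8 → L2 hit [-]
  5 | R B7 → L1 miss [-]
  6 | R B2 → L2 miss [-]
  7 | W B2 → L2 hit [D]
  8 | W B5 → L2 miss wb→B2 [D]
  9 | W B4 → L1 miss [D]
  10 | R B0 → L0 miss wb→B6 [-]
  11 | W B5 → L2 hit [D]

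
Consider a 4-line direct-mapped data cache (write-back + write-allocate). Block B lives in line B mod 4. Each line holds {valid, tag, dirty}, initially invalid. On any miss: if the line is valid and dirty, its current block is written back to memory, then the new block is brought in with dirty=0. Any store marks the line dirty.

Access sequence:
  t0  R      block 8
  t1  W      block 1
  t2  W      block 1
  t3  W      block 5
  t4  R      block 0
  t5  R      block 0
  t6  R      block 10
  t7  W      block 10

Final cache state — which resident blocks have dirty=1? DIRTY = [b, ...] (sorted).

DIRTY = [5, 10]

  0 | R B8 → L0 miss [-]
  1 | W B1 → L1 miss [D]
  2 | W B1 → L1 hit [D]
  3 | W B5 → L1 miss wb→B1 [D]
  4 | R B0 → L0 miss [-]
  5 | R B0 → L0 hit [-]
  6 | R B10 → L2 miss [-]
  7 | W B10 → L2 hit [D]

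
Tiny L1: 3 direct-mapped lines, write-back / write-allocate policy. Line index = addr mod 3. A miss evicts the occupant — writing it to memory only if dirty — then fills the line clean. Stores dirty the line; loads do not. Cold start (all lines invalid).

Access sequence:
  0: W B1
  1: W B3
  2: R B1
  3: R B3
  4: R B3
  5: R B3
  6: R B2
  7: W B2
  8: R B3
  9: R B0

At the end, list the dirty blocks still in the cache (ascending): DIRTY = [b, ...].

DIRTY = [1, 2]

  0 | W B1 → L1 miss [D]
  1 | W B3 → L0 miss [D]
  2 | R B1 → L1 hit [D]
  3 | R B3 → L0 hit [D]
  4 | R B3 → L0 hit [D]
  5 | R B3 → L0 hit [D]
  6 | R B2 → L2 miss [-]
  7 | W B2 → L2 hit [D]
  8 | R B3 → L0 hit [D]
  9 | R B0 → L0 miss wb→B3 [-]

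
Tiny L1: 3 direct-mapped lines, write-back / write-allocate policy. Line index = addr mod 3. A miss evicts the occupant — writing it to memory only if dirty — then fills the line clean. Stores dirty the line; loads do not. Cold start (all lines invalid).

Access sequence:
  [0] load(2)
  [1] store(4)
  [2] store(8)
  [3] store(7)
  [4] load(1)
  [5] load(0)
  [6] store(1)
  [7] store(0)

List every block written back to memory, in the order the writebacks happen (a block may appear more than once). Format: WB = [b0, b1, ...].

WB = [4, 7]

0: R B2 → L2 miss [-]
1: W B4 → L1 miss [D]
2: W B8 → L2 miss [D]
3: W B7 → L1 miss wb→B4 [D]
4: R B1 → L1 miss wb→B7 [-]
5: R B0 → L0 miss [-]
6: W B1 → L1 hit [D]
7: W B0 → L0 hit [D]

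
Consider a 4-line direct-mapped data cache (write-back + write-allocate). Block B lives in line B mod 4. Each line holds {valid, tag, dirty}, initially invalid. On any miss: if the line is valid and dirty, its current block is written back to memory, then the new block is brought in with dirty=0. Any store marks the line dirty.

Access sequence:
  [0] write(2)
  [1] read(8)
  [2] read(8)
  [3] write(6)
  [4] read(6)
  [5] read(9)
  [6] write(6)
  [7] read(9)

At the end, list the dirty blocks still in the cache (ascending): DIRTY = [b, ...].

0: W B2 -> L2 miss  d=D]
1: R B8 -> L0 miss  d=-]
2: R B8 -> L0 hit  d=-]
3: W B6 -> L2 miss wb->B2  d=D]
4: R B6 -> L2 hit  d=D]
5: R B9 -> L1 miss  d=-]
6: W B6 -> L2 hit  d=D]
7: R B9 -> L1 hit  d=-]

DIRTY = [6]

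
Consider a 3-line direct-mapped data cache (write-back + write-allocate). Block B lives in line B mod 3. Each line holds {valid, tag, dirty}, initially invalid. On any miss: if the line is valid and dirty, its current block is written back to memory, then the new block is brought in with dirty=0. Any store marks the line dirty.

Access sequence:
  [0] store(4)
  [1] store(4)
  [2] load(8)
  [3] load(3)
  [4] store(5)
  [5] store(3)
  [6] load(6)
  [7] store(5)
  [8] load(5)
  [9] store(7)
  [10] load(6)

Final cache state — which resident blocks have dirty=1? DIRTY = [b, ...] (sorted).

  0 | W B4 → L1 miss [D]
  1 | W B4 → L1 hit [D]
  2 | R B8 → L2 miss [-]
  3 | R B3 → L0 miss [-]
  4 | W B5 → L2 miss [D]
  5 | W B3 → L0 hit [D]
  6 | R B6 → L0 miss wb→B3 [-]
  7 | W B5 → L2 hit [D]
  8 | R B5 → L2 hit [D]
  9 | W B7 → L1 miss wb→B4 [D]
  10 | R B6 → L0 hit [-]

DIRTY = [5, 7]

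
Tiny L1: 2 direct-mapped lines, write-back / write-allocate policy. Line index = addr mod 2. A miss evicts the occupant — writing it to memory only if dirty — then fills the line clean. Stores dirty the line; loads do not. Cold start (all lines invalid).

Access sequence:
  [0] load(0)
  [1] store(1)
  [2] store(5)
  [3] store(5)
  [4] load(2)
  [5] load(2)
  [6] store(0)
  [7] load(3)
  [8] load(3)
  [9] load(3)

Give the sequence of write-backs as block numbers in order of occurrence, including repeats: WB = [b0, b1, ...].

0: R B0 -> L0 miss  d=-]
1: W B1 -> L1 miss  d=D]
2: W B5 -> L1 miss wb->B1  d=D]
3: W B5 -> L1 hit  d=D]
4: R B2 -> L0 miss  d=-]
5: R B2 -> L0 hit  d=-]
6: W B0 -> L0 miss  d=D]
7: R B3 -> L1 miss wb->B5  d=-]
8: R B3 -> L1 hit  d=-]
9: R B3 -> L1 hit  d=-]

WB = [1, 5]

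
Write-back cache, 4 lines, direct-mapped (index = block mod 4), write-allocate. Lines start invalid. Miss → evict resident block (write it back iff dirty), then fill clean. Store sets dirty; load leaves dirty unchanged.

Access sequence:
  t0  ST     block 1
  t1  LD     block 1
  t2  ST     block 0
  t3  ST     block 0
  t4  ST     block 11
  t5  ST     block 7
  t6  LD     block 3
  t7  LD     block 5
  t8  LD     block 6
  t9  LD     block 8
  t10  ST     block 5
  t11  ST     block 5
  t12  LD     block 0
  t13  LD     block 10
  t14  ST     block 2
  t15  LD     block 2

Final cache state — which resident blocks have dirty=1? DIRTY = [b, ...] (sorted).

0: W B1 -> L1 miss  d=D]
1: R B1 -> L1 hit  d=D]
2: W B0 -> L0 miss  d=D]
3: W B0 -> L0 hit  d=D]
4: W B11 -> L3 miss  d=D]
5: W B7 -> L3 miss wb->B11  d=D]
6: R B3 -> L3 miss wb->B7  d=-]
7: R B5 -> L1 miss wb->B1  d=-]
8: R B6 -> L2 miss  d=-]
9: R B8 -> L0 miss wb->B0  d=-]
10: W B5 -> L1 hit  d=D]
11: W B5 -> L1 hit  d=D]
12: R B0 -> L0 miss  d=-]
13: R B10 -> L2 miss  d=-]
14: W B2 -> L2 miss  d=D]
15: R B2 -> L2 hit  d=D]

DIRTY = [2, 5]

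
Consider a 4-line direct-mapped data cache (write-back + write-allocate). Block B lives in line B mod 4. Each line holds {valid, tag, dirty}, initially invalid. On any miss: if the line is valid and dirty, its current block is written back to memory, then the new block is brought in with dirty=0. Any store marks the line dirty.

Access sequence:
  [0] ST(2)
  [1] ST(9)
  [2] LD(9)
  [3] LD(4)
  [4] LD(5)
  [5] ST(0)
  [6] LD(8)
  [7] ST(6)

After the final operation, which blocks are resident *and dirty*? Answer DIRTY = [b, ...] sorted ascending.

0: W B2 -> L2 miss  d=D]
1: W B9 -> L1 miss  d=D]
2: R B9 -> L1 hit  d=D]
3: R B4 -> L0 miss  d=-]
4: R B5 -> L1 miss wb->B9  d=-]
5: W B0 -> L0 miss  d=D]
6: R B8 -> L0 miss wb->B0  d=-]
7: W B6 -> L2 miss wb->B2  d=D]

DIRTY = [6]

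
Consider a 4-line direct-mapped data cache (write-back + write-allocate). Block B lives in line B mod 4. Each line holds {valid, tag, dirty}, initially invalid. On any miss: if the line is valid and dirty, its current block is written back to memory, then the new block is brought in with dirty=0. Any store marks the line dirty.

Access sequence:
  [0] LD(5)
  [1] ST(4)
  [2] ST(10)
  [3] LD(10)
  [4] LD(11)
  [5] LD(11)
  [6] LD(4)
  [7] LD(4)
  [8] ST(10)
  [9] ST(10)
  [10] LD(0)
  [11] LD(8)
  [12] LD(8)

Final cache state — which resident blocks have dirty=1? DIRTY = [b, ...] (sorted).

DIRTY = [10]

0: R B5 -> L1 miss  d=-]
1: W B4 -> L0 miss  d=D]
2: W B10 -> L2 miss  d=D]
3: R B10 -> L2 hit  d=D]
4: R B11 -> L3 miss  d=-]
5: R B11 -> L3 hit  d=-]
6: R B4 -> L0 hit  d=D]
7: R B4 -> L0 hit  d=D]
8: W B10 -> L2 hit  d=D]
9: W B10 -> L2 hit  d=D]
10: R B0 -> L0 miss wb->B4  d=-]
11: R B8 -> L0 miss  d=-]
12: R B8 -> L0 hit  d=-]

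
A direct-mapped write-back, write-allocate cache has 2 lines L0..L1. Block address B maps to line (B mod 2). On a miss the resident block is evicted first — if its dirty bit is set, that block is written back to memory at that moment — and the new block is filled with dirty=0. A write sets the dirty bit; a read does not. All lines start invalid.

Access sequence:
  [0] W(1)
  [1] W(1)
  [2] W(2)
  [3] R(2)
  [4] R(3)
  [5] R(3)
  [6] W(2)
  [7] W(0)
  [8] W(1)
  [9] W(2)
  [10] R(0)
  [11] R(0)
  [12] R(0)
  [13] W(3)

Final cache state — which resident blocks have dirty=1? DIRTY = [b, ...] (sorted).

DIRTY = [3]

0: W B1 → L1 miss [D]
1: W B1 → L1 hit [D]
2: W B2 → L0 miss [D]
3: R B2 → L0 hit [D]
4: R B3 → L1 miss wb→B1 [-]
5: R B3 → L1 hit [-]
6: W B2 → L0 hit [D]
7: W B0 → L0 miss wb→B2 [D]
8: W B1 → L1 miss [D]
9: W B2 → L0 miss wb→B0 [D]
10: R B0 → L0 miss wb→B2 [-]
11: R B0 → L0 hit [-]
12: R B0 → L0 hit [-]
13: W B3 → L1 miss wb→B1 [D]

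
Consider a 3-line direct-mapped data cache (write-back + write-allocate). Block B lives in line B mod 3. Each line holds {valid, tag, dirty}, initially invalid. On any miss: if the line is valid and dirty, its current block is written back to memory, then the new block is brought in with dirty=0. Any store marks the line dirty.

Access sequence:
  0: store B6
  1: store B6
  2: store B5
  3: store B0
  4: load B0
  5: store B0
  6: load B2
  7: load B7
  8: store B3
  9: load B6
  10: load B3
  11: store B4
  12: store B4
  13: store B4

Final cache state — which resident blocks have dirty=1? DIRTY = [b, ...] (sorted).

0: W B6 → L0 miss [D]
1: W B6 → L0 hit [D]
2: W B5 → L2 miss [D]
3: W B0 → L0 miss wb→B6 [D]
4: R B0 → L0 hit [D]
5: W B0 → L0 hit [D]
6: R B2 → L2 miss wb→B5 [-]
7: R B7 → L1 miss [-]
8: W B3 → L0 miss wb→B0 [D]
9: R B6 → L0 miss wb→B3 [-]
10: R B3 → L0 miss [-]
11: W B4 → L1 miss [D]
12: W B4 → L1 hit [D]
13: W B4 → L1 hit [D]

DIRTY = [4]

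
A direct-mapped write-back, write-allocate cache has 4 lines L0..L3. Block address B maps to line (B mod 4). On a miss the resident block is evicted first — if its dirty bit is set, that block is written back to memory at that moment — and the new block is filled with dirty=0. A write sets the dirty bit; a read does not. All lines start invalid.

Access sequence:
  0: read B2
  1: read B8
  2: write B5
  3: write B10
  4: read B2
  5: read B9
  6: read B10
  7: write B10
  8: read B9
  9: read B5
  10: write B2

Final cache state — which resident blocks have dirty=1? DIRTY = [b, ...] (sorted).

DIRTY = [2]

  0 | R B2 → L2 miss [-]
  1 | R B8 → L0 miss [-]
  2 | W B5 → L1 miss [D]
  3 | W B10 → L2 miss [D]
  4 | R B2 → L2 miss wb→B10 [-]
  5 | R B9 → L1 miss wb→B5 [-]
  6 | R B10 → L2 miss [-]
  7 | W B10 → L2 hit [D]
  8 | R B9 → L1 hit [-]
  9 | R B5 → L1 miss [-]
  10 | W B2 → L2 miss wb→B10 [D]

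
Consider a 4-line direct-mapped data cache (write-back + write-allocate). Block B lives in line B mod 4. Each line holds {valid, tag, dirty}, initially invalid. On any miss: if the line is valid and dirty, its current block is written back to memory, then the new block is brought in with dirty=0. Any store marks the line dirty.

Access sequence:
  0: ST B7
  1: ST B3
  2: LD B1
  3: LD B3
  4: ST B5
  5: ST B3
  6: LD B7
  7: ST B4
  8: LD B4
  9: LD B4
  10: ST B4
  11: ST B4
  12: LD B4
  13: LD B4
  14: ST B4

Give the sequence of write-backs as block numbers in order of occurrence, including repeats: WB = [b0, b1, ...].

  0 | W B7 → L3 miss [D]
  1 | W B3 → L3 miss wb→B7 [D]
  2 | R B1 → L1 miss [-]
  3 | R B3 → L3 hit [D]
  4 | W B5 → L1 miss [D]
  5 | W B3 → L3 hit [D]
  6 | R B7 → L3 miss wb→B3 [-]
  7 | W B4 → L0 miss [D]
  8 | R B4 → L0 hit [D]
  9 | R B4 → L0 hit [D]
  10 | W B4 → L0 hit [D]
  11 | W B4 → L0 hit [D]
  12 | R B4 → L0 hit [D]
  13 | R B4 → L0 hit [D]
  14 | W B4 → L0 hit [D]

WB = [7, 3]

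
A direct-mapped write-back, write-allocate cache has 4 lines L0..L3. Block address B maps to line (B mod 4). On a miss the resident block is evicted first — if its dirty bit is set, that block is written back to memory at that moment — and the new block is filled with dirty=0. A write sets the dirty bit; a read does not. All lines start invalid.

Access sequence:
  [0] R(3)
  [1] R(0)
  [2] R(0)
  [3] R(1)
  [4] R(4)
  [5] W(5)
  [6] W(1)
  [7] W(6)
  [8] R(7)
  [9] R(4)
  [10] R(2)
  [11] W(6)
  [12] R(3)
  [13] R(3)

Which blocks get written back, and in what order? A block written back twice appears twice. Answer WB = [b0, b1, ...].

0: R B3 -> L3 miss  d=-]
1: R B0 -> L0 miss  d=-]
2: R B0 -> L0 hit  d=-]
3: R B1 -> L1 miss  d=-]
4: R B4 -> L0 miss  d=-]
5: W B5 -> L1 miss  d=D]
6: W B1 -> L1 miss wb->B5  d=D]
7: W B6 -> L2 miss  d=D]
8: R B7 -> L3 miss  d=-]
9: R B4 -> L0 hit  d=-]
10: R B2 -> L2 miss wb->B6  d=-]
11: W B6 -> L2 miss  d=D]
12: R B3 -> L3 miss  d=-]
13: R B3 -> L3 hit  d=-]

WB = [5, 6]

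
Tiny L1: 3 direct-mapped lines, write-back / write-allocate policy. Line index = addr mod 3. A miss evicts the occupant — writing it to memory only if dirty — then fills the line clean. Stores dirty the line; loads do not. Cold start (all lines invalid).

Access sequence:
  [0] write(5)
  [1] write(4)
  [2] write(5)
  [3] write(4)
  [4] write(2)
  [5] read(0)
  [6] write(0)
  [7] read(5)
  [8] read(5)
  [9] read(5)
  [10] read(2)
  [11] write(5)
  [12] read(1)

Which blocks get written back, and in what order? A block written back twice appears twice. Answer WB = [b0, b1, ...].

WB = [5, 2, 4]

0: W B5 → L2 miss [D]
1: W B4 → L1 miss [D]
2: W B5 → L2 hit [D]
3: W B4 → L1 hit [D]
4: W B2 → L2 miss wb→B5 [D]
5: R B0 → L0 miss [-]
6: W B0 → L0 hit [D]
7: R B5 → L2 miss wb→B2 [-]
8: R B5 → L2 hit [-]
9: R B5 → L2 hit [-]
10: R B2 → L2 miss [-]
11: W B5 → L2 miss [D]
12: R B1 → L1 miss wb→B4 [-]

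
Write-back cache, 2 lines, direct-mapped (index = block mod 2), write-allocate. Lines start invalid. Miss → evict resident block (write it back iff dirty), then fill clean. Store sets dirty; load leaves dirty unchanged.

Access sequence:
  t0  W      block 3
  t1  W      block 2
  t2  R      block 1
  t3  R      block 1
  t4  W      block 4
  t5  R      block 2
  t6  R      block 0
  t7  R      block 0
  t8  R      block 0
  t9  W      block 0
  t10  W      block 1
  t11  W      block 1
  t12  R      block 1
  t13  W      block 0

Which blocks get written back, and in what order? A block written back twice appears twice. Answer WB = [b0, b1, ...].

WB = [3, 2, 4]

  0 | W B3 → L1 miss [D]
  1 | W B2 → L0 miss [D]
  2 | R B1 → L1 miss wb→B3 [-]
  3 | R B1 → L1 hit [-]
  4 | W B4 → L0 miss wb→B2 [D]
  5 | R B2 → L0 miss wb→B4 [-]
  6 | R B0 → L0 miss [-]
  7 | R B0 → L0 hit [-]
  8 | R B0 → L0 hit [-]
  9 | W B0 → L0 hit [D]
  10 | W B1 → L1 hit [D]
  11 | W B1 → L1 hit [D]
  12 | R B1 → L1 hit [D]
  13 | W B0 → L0 hit [D]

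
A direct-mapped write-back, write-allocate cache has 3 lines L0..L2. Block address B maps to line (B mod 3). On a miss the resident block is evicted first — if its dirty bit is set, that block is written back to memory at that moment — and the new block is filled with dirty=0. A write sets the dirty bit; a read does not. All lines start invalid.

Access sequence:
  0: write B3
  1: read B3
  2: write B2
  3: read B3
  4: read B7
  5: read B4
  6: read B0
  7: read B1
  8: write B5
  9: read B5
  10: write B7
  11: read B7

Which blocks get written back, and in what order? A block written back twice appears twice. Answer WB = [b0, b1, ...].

0: W B3 → L0 miss [D]
1: R B3 → L0 hit [D]
2: W B2 → L2 miss [D]
3: R B3 → L0 hit [D]
4: R B7 → L1 miss [-]
5: R B4 → L1 miss [-]
6: R B0 → L0 miss wb→B3 [-]
7: R B1 → L1 miss [-]
8: W B5 → L2 miss wb→B2 [D]
9: R B5 → L2 hit [D]
10: W B7 → L1 miss [D]
11: R B7 → L1 hit [D]

WB = [3, 2]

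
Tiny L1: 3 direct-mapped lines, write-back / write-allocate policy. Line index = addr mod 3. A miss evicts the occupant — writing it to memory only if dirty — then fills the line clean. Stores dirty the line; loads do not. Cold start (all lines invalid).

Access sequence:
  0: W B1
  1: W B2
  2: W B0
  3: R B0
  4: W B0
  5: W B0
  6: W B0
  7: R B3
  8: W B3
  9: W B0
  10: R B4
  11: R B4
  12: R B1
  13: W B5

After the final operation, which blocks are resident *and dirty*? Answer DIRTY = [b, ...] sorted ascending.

0: W B1 → L1 miss [D]
1: W B2 → L2 miss [D]
2: W B0 → L0 miss [D]
3: R B0 → L0 hit [D]
4: W B0 → L0 hit [D]
5: W B0 → L0 hit [D]
6: W B0 → L0 hit [D]
7: R B3 → L0 miss wb→B0 [-]
8: W B3 → L0 hit [D]
9: W B0 → L0 miss wb→B3 [D]
10: R B4 → L1 miss wb→B1 [-]
11: R B4 → L1 hit [-]
12: R B1 → L1 miss [-]
13: W B5 → L2 miss wb→B2 [D]

DIRTY = [0, 5]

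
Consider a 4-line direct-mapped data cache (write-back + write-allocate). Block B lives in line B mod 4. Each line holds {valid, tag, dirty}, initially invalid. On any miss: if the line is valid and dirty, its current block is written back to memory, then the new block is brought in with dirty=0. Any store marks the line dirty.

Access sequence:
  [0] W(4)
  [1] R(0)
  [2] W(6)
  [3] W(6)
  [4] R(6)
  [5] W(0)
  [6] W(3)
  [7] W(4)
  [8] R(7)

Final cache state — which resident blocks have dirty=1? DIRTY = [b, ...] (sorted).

DIRTY = [4, 6]

0: W B4 -> L0 miss  d=D]
1: R B0 -> L0 miss wb->B4  d=-]
2: W B6 -> L2 miss  d=D]
3: W B6 -> L2 hit  d=D]
4: R B6 -> L2 hit  d=D]
5: W B0 -> L0 hit  d=D]
6: W B3 -> L3 miss  d=D]
7: W B4 -> L0 miss wb->B0  d=D]
8: R B7 -> L3 miss wb->B3  d=-]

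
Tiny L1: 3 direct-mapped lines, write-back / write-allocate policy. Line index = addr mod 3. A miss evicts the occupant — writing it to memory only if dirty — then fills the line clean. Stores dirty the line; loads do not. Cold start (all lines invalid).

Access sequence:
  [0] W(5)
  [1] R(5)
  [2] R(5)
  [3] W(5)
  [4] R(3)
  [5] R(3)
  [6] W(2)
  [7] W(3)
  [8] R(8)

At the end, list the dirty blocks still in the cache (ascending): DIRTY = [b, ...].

0: W B5 -> L2 miss  d=D]
1: R B5 -> L2 hit  d=D]
2: R B5 -> L2 hit  d=D]
3: W B5 -> L2 hit  d=D]
4: R B3 -> L0 miss  d=-]
5: R B3 -> L0 hit  d=-]
6: W B2 -> L2 miss wb->B5  d=D]
7: W B3 -> L0 hit  d=D]
8: R B8 -> L2 miss wb->B2  d=-]

DIRTY = [3]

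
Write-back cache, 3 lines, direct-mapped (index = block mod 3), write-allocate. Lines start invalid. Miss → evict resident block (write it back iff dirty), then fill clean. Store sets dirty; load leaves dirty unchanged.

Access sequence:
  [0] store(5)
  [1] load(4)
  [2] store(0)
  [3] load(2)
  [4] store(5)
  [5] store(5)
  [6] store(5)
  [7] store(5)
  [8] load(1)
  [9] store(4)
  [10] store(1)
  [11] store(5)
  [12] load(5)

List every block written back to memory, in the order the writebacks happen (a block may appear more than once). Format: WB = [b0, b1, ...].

0: W B5 → L2 miss [D]
1: R B4 → L1 miss [-]
2: W B0 → L0 miss [D]
3: R B2 → L2 miss wb→B5 [-]
4: W B5 → L2 miss [D]
5: W B5 → L2 hit [D]
6: W B5 → L2 hit [D]
7: W B5 → L2 hit [D]
8: R B1 → L1 miss [-]
9: W B4 → L1 miss [D]
10: W B1 → L1 miss wb→B4 [D]
11: W B5 → L2 hit [D]
12: R B5 → L2 hit [D]

WB = [5, 4]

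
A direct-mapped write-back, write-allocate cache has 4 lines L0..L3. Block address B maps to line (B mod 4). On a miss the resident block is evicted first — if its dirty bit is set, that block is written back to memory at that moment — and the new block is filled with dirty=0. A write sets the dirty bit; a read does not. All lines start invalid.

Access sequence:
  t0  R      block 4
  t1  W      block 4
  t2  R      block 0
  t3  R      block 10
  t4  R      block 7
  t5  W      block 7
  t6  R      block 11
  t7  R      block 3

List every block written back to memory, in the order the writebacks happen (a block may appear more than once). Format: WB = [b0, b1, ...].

0: R B4 -> L0 miss  d=-]
1: W B4 -> L0 hit  d=D]
2: R B0 -> L0 miss wb->B4  d=-]
3: R B10 -> L2 miss  d=-]
4: R B7 -> L3 miss  d=-]
5: W B7 -> L3 hit  d=D]
6: R B11 -> L3 miss wb->B7  d=-]
7: R B3 -> L3 miss  d=-]

WB = [4, 7]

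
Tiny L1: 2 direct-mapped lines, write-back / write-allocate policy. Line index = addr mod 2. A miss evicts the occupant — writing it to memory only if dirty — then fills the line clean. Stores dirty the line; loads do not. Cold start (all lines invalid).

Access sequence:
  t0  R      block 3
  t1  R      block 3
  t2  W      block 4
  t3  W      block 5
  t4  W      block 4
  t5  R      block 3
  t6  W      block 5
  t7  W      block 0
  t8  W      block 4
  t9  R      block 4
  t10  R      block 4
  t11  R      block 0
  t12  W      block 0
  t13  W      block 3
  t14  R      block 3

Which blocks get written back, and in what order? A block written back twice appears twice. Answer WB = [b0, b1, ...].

WB = [5, 4, 0, 4, 5]

0: R B3 -> L1 miss  d=-]
1: R B3 -> L1 hit  d=-]
2: W B4 -> L0 miss  d=D]
3: W B5 -> L1 miss  d=D]
4: W B4 -> L0 hit  d=D]
5: R B3 -> L1 miss wb->B5  d=-]
6: W B5 -> L1 miss  d=D]
7: W B0 -> L0 miss wb->B4  d=D]
8: W B4 -> L0 miss wb->B0  d=D]
9: R B4 -> L0 hit  d=D]
10: R B4 -> L0 hit  d=D]
11: R B0 -> L0 miss wb->B4  d=-]
12: W B0 -> L0 hit  d=D]
13: W B3 -> L1 miss wb->B5  d=D]
14: R B3 -> L1 hit  d=D]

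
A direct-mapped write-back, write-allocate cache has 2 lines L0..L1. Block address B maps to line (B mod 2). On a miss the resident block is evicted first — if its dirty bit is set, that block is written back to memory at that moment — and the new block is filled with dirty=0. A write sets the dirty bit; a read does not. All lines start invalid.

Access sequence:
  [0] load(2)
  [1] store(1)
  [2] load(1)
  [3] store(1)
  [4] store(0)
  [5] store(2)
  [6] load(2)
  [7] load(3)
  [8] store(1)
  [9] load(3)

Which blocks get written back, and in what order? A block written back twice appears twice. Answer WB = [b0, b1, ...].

WB = [0, 1, 1]

0: R B2 → L0 miss [-]
1: W B1 → L1 miss [D]
2: R B1 → L1 hit [D]
3: W B1 → L1 hit [D]
4: W B0 → L0 miss [D]
5: W B2 → L0 miss wb→B0 [D]
6: R B2 → L0 hit [D]
7: R B3 → L1 miss wb→B1 [-]
8: W B1 → L1 miss [D]
9: R B3 → L1 miss wb→B1 [-]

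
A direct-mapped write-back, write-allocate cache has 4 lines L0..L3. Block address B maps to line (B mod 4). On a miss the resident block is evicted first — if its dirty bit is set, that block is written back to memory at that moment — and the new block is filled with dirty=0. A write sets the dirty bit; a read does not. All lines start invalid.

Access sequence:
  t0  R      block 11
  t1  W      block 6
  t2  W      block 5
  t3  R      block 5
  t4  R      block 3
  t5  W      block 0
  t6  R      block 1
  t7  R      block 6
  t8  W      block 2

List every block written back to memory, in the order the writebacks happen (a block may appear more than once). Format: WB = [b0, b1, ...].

WB = [5, 6]

0: R B11 -> L3 miss  d=-]
1: W B6 -> L2 miss  d=D]
2: W B5 -> L1 miss  d=D]
3: R B5 -> L1 hit  d=D]
4: R B3 -> L3 miss  d=-]
5: W B0 -> L0 miss  d=D]
6: R B1 -> L1 miss wb->B5  d=-]
7: R B6 -> L2 hit  d=D]
8: W B2 -> L2 miss wb->B6  d=D]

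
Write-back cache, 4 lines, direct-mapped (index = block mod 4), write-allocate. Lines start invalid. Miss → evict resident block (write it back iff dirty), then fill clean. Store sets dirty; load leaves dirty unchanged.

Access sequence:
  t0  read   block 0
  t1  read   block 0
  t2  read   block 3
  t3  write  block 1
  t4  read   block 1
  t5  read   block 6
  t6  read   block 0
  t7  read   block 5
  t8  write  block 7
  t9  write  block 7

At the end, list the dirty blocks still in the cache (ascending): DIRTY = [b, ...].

DIRTY = [7]

0: R B0 -> L0 miss  d=-]
1: R B0 -> L0 hit  d=-]
2: R B3 -> L3 miss  d=-]
3: W B1 -> L1 miss  d=D]
4: R B1 -> L1 hit  d=D]
5: R B6 -> L2 miss  d=-]
6: R B0 -> L0 hit  d=-]
7: R B5 -> L1 miss wb->B1  d=-]
8: W B7 -> L3 miss  d=D]
9: W B7 -> L3 hit  d=D]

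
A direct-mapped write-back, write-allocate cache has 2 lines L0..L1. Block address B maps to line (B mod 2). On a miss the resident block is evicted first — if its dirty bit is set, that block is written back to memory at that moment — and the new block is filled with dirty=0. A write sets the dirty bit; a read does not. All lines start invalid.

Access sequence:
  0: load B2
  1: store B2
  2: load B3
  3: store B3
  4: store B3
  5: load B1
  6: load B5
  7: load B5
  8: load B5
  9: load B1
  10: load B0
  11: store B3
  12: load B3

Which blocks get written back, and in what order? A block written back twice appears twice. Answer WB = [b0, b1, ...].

0: R B2 -> L0 miss  d=-]
1: W B2 -> L0 hit  d=D]
2: R B3 -> L1 miss  d=-]
3: W B3 -> L1 hit  d=D]
4: W B3 -> L1 hit  d=D]
5: R B1 -> L1 miss wb->B3  d=-]
6: R B5 -> L1 miss  d=-]
7: R B5 -> L1 hit  d=-]
8: R B5 -> L1 hit  d=-]
9: R B1 -> L1 miss  d=-]
10: R B0 -> L0 miss wb->B2  d=-]
11: W B3 -> L1 miss  d=D]
12: R B3 -> L1 hit  d=D]

WB = [3, 2]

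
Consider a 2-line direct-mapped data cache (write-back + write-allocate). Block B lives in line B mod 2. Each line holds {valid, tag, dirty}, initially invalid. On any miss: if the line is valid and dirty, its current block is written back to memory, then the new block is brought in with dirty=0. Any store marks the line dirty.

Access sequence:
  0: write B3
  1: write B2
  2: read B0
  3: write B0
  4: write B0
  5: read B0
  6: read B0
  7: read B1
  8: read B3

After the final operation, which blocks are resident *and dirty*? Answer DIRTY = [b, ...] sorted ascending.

DIRTY = [0]

  0 | W B3 → L1 miss [D]
  1 | W B2 → L0 miss [D]
  2 | R B0 → L0 miss wb→B2 [-]
  3 | W B0 → L0 hit [D]
  4 | W B0 → L0 hit [D]
  5 | R B0 → L0 hit [D]
  6 | R B0 → L0 hit [D]
  7 | R B1 → L1 miss wb→B3 [-]
  8 | R B3 → L1 miss [-]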